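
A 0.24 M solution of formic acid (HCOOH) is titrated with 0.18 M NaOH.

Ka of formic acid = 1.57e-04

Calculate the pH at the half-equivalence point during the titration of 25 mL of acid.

At half-equivalence [HA] = [A⁻], so Henderson-Hasselbalch gives pH = pKa = -log(1.57e-04) = 3.80.

pH = pKa = 3.80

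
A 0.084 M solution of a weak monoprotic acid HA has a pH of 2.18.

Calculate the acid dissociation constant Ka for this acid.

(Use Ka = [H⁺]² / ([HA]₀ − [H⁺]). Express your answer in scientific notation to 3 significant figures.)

[H⁺] = 10^(−pH) = 10^(−2.18) = 6.607e-03 M. For HA ⇌ H⁺ + A⁻, Ka = [H⁺][A⁻]/[HA] = [H⁺]² / ([HA]₀ − [H⁺]) = (6.607e-03)² / (0.084 − 6.607e-03) = 5.64e-04.

K_a = 5.64e-04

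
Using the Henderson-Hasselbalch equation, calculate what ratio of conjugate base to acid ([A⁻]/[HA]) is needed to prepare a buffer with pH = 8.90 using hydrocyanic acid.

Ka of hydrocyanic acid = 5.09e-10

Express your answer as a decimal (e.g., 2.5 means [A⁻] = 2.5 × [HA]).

pKa = -log(5.09e-10) = 9.2933. pH = pKa + log([A⁻]/[HA]), so log([A⁻]/[HA]) = pH − pKa = 8.90 − 9.2933 = -0.3933. [A⁻]/[HA] = 10^(-0.3933) = 0.404

[A⁻]/[HA] = 0.404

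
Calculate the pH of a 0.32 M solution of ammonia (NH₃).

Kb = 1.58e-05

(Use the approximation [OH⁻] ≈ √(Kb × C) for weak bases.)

[OH⁻] = √(Kb × C) = √(1.58e-05 × 0.32) = 2.2486e-03. pOH = 2.65, pH = 14 - pOH

pH = 11.35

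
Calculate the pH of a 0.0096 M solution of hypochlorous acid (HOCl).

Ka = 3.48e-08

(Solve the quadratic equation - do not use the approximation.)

x² + Ka×x - Ka×C = 0. Using quadratic formula: [H⁺] = 1.8260e-05

pH = 4.74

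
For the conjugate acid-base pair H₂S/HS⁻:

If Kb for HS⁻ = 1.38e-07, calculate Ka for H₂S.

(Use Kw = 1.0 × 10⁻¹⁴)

For a conjugate pair Ka × Kb = Kw, so Ka = Kw/Kb = 1.0 × 10⁻¹⁴ / 1.38e-07 = 7.25e-08.

K_a = 7.25e-08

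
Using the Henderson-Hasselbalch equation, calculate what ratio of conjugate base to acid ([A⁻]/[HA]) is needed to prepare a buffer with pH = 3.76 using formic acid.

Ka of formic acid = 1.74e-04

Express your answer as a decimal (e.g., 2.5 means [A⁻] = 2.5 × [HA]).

pKa = -log(1.74e-04) = 3.7595. pH = pKa + log([A⁻]/[HA]), so log([A⁻]/[HA]) = pH − pKa = 3.76 − 3.7595 = 0.0005. [A⁻]/[HA] = 10^(0.0005) = 1.00

[A⁻]/[HA] = 1.00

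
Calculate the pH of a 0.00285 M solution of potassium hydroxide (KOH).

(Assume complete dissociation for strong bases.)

[OH⁻] = 0.00285 M for strong base. pOH = -log[OH⁻] = 2.55, pH = 14 - pOH

pH = 11.45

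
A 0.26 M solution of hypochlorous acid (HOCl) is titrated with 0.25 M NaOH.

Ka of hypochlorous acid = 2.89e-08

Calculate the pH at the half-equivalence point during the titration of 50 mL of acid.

At half-equivalence [HA] = [A⁻], so Henderson-Hasselbalch gives pH = pKa = -log(2.89e-08) = 7.54.

pH = pKa = 7.54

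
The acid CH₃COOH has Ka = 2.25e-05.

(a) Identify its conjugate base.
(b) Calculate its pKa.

(a) The conjugate base is formed by removing one H⁺ from CH₃COOH, giving CH₃COO⁻. (b) pKa = -log(Ka) = -log(2.25e-05) = 4.65.

Conjugate base: CH₃COO⁻; pK_a = 4.65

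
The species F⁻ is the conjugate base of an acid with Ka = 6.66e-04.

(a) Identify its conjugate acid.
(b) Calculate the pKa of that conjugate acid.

(a) The conjugate acid is formed by adding one H⁺ to F⁻, giving HF. (b) pKa = -log(Ka) = -log(6.66e-04) = 3.18.

Conjugate acid: HF; pK_a = 3.18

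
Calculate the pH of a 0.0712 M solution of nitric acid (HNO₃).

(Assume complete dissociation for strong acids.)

[H⁺] = 0.0712 M for strong acid. pH = -log[H⁺] = -log(0.0712)

pH = 1.15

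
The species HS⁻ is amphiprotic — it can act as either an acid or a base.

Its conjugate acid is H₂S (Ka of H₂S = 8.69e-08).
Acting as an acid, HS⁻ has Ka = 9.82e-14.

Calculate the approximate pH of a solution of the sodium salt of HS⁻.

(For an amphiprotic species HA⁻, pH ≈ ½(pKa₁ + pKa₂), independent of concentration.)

pKa₁ = -log(8.69e-08) = 7.06; pKa₂ = -log(9.82e-14) = 13.01. For an amphiprotic species, pH ≈ ½(pKa₁ + pKa₂) = ½(7.06 + 13.01) = 10.03.

pH = 10.03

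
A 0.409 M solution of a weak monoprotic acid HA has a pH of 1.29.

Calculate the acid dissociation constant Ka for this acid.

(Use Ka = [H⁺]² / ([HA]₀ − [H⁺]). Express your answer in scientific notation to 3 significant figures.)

[H⁺] = 10^(−pH) = 10^(−1.29) = 5.129e-02 M. For HA ⇌ H⁺ + A⁻, Ka = [H⁺][A⁻]/[HA] = [H⁺]² / ([HA]₀ − [H⁺]) = (5.129e-02)² / (0.409 − 5.129e-02) = 7.35e-03.

K_a = 7.35e-03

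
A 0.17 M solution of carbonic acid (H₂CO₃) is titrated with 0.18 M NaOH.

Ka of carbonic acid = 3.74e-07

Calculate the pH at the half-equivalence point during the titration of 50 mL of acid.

At half-equivalence [HA] = [A⁻], so Henderson-Hasselbalch gives pH = pKa = -log(3.74e-07) = 6.43.

pH = pKa = 6.43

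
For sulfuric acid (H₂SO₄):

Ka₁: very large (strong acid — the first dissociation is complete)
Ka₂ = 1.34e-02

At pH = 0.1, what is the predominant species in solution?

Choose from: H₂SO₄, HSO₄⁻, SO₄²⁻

The first dissociation is complete, so H₂SO₄ itself is never the predominant species in water; pKa₂ = -log(1.34e-02) = 1.87. For a polyprotic acid the predominant species crosses at each pKa: below pKa_n the protonated form dominates, above it the deprotonated form does. At pH = 0.1, the predominant species is HSO₄⁻.

HSO₄⁻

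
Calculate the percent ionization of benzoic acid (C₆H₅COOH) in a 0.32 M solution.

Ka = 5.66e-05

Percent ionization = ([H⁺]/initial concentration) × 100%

Using Ka equilibrium: x² + Ka×x - Ka×C = 0. Solving: [H⁺] = 4.2276e-03. Percent = (4.2276e-03/0.32) × 100

Percent ionization = 1.32%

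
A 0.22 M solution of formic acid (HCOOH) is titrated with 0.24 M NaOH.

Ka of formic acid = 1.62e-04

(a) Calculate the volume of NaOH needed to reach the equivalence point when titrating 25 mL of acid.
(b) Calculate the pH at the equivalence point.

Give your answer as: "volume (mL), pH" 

moles acid = 0.22 × 25/1000 = 0.0055 mol; V_base = moles/0.24 × 1000 = 22.9 mL. At equivalence only the conjugate base is present: [A⁻] = 0.0055/0.048 = 1.1478e-01 M. Kb = Kw/Ka = 6.17e-11; [OH⁻] = √(Kb × [A⁻]) = 2.6618e-06; pOH = 5.57; pH = 14 - pOH = 8.43.

V = 22.9 mL, pH = 8.43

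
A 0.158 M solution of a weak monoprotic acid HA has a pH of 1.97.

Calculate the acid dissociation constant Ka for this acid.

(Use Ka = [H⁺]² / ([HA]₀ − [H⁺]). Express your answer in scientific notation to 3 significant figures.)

[H⁺] = 10^(−pH) = 10^(−1.97) = 1.072e-02 M. For HA ⇌ H⁺ + A⁻, Ka = [H⁺][A⁻]/[HA] = [H⁺]² / ([HA]₀ − [H⁺]) = (1.072e-02)² / (0.158 − 1.072e-02) = 7.80e-04.

K_a = 7.80e-04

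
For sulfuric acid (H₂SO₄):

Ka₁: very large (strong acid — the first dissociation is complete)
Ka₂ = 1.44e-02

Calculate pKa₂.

pKa₂ = -log(Ka₂) = -log(1.44e-02) = 1.84.

pK_{a2} = 1.84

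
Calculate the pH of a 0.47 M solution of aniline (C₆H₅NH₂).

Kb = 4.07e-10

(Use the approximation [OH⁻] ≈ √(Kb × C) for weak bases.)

[OH⁻] = √(Kb × C) = √(4.07e-10 × 0.47) = 1.3831e-05. pOH = 4.86, pH = 14 - pOH

pH = 9.14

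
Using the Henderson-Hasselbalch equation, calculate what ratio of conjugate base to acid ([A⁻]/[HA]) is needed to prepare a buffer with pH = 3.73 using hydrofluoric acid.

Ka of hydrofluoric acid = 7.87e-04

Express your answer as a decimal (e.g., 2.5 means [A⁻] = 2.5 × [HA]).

pKa = -log(7.87e-04) = 3.1040. pH = pKa + log([A⁻]/[HA]), so log([A⁻]/[HA]) = pH − pKa = 3.73 − 3.1040 = 0.6260. [A⁻]/[HA] = 10^(0.6260) = 4.23

[A⁻]/[HA] = 4.23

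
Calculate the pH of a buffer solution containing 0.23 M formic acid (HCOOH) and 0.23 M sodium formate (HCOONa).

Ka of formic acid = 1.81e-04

pKa = -log(1.81e-04) = 3.74. pH = pKa + log([A⁻]/[HA]) = 3.74 + log(0.23/0.23)

pH = 3.74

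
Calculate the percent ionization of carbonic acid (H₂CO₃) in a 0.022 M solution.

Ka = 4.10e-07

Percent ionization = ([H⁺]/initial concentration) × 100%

Using Ka equilibrium: x² + Ka×x - Ka×C = 0. Solving: [H⁺] = 9.4769e-05. Percent = (9.4769e-05/0.022) × 100

Percent ionization = 0.431%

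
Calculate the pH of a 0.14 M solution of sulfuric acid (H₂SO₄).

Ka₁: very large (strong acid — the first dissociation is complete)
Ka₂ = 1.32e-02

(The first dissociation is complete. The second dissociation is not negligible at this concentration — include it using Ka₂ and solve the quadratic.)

First dissociation is complete: [H⁺]₀ = [HSO₄⁻]₀ = C = 0.14 M. Second dissociation HSO₄⁻ ⇌ H⁺ + SO₄²⁻: let x = [SO₄²⁻]. Ka₂ = (C + x)·x / (C − x) = 1.32e-02 → x² + (C + Ka₂)·x − Ka₂·C = 0 → x² + 0.15320·x − 1.848e-03 = 0. x = (−0.15320 + √(0.15320² + 4 × 1.848e-03)) / 2 = 1.1238e-02 M. [H⁺] = C + x = 0.14 + 1.1238e-02 = 1.5124e-01 M. pH = -log(1.5124e-01) = 0.82.

pH = 0.82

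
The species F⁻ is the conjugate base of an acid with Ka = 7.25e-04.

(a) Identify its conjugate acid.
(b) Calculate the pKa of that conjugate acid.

(a) The conjugate acid is formed by adding one H⁺ to F⁻, giving HF. (b) pKa = -log(Ka) = -log(7.25e-04) = 3.14.

Conjugate acid: HF; pK_a = 3.14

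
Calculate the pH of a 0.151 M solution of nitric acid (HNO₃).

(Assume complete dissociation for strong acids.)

[H⁺] = 0.151 M for strong acid. pH = -log[H⁺] = -log(0.151)

pH = 0.82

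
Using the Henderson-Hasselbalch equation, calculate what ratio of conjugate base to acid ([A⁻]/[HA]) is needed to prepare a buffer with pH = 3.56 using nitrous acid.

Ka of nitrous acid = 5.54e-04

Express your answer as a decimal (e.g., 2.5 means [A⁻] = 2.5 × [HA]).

pKa = -log(5.54e-04) = 3.2565. pH = pKa + log([A⁻]/[HA]), so log([A⁻]/[HA]) = pH − pKa = 3.56 − 3.2565 = 0.3035. [A⁻]/[HA] = 10^(0.3035) = 2.01

[A⁻]/[HA] = 2.01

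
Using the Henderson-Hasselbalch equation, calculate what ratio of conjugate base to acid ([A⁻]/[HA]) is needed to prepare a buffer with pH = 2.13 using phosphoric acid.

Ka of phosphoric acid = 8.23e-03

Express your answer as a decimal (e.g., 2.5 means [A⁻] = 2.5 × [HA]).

pKa = -log(8.23e-03) = 2.0846. pH = pKa + log([A⁻]/[HA]), so log([A⁻]/[HA]) = pH − pKa = 2.13 − 2.0846 = 0.0454. [A⁻]/[HA] = 10^(0.0454) = 1.11

[A⁻]/[HA] = 1.11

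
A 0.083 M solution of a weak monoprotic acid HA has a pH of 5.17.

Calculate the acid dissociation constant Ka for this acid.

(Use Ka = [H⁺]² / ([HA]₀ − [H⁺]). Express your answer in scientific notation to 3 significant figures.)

[H⁺] = 10^(−pH) = 10^(−5.17) = 6.761e-06 M. For HA ⇌ H⁺ + A⁻, Ka = [H⁺][A⁻]/[HA] = [H⁺]² / ([HA]₀ − [H⁺]) = (6.761e-06)² / (0.083 − 6.761e-06) = 5.51e-10.

K_a = 5.51e-10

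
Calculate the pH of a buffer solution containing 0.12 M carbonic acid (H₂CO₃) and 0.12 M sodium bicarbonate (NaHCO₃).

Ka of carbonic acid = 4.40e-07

pKa = -log(4.40e-07) = 6.36. pH = pKa + log([A⁻]/[HA]) = 6.36 + log(0.12/0.12)

pH = 6.36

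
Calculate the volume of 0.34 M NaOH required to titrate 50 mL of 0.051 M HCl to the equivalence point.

At equivalence: moles acid = moles base. moles HCl = 0.051 × 50/1000 = 0.00255 mol. V_base = moles / 0.34 × 1000 = 7.5 mL.

V_{base} = 7.5 mL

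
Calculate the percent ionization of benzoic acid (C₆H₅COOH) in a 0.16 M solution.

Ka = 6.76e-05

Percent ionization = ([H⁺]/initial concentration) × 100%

Using Ka equilibrium: x² + Ka×x - Ka×C = 0. Solving: [H⁺] = 3.2551e-03. Percent = (3.2551e-03/0.16) × 100

Percent ionization = 2.03%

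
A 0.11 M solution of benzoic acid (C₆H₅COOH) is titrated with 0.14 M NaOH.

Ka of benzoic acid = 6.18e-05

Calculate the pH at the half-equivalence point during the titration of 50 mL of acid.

At half-equivalence [HA] = [A⁻], so Henderson-Hasselbalch gives pH = pKa = -log(6.18e-05) = 4.21.

pH = pKa = 4.21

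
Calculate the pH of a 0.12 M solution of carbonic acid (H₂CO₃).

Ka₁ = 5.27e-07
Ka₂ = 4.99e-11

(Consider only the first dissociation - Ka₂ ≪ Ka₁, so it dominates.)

First dissociation dominates. From Ka₁ = [H⁺][HA⁻]/[H₂A], x² + Ka₁·x − Ka₁·C = 0 with C = 0.12 M and Ka₁ = 5.27e-07. Solving: [H⁺] = (−Ka₁ + √(Ka₁² + 4·Ka₁·C)) / 2 = 2.5121e-04 M. pH = -log(2.5121e-04) = 3.60.

pH = 3.60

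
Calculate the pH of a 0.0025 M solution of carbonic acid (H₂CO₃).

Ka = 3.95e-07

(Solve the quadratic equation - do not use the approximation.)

x² + Ka×x - Ka×C = 0. Using quadratic formula: [H⁺] = 3.1228e-05

pH = 4.51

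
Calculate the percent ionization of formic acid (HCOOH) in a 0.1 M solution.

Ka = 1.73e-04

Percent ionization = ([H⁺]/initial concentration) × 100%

Using Ka equilibrium: x² + Ka×x - Ka×C = 0. Solving: [H⁺] = 4.0737e-03. Percent = (4.0737e-03/0.1) × 100

Percent ionization = 4.07%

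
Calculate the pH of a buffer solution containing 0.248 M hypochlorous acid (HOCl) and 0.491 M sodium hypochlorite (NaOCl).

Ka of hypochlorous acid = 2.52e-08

pKa = -log(2.52e-08) = 7.60. pH = pKa + log([A⁻]/[HA]) = 7.60 + log(0.491/0.248)

pH = 7.90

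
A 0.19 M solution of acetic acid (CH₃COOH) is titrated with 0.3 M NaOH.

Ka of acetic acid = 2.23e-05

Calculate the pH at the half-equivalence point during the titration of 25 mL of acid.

At half-equivalence [HA] = [A⁻], so Henderson-Hasselbalch gives pH = pKa = -log(2.23e-05) = 4.65.

pH = pKa = 4.65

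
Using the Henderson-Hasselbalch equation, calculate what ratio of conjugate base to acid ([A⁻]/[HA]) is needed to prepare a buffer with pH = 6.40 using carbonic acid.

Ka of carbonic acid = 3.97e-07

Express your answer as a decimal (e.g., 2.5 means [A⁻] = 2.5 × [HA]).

pKa = -log(3.97e-07) = 6.4012. pH = pKa + log([A⁻]/[HA]), so log([A⁻]/[HA]) = pH − pKa = 6.40 − 6.4012 = -0.0012. [A⁻]/[HA] = 10^(-0.0012) = 0.997

[A⁻]/[HA] = 0.997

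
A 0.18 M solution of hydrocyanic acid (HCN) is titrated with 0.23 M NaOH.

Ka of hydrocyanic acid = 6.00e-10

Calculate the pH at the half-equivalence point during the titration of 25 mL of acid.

At half-equivalence [HA] = [A⁻], so Henderson-Hasselbalch gives pH = pKa = -log(6.00e-10) = 9.22.

pH = pKa = 9.22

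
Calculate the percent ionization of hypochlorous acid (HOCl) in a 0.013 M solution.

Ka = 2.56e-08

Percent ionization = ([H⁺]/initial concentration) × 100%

Using Ka equilibrium: x² + Ka×x - Ka×C = 0. Solving: [H⁺] = 1.8230e-05. Percent = (1.8230e-05/0.013) × 100

Percent ionization = 0.14%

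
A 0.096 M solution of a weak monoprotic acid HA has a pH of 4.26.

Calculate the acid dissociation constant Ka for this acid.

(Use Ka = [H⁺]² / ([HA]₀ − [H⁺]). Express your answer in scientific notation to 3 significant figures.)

[H⁺] = 10^(−pH) = 10^(−4.26) = 5.495e-05 M. For HA ⇌ H⁺ + A⁻, Ka = [H⁺][A⁻]/[HA] = [H⁺]² / ([HA]₀ − [H⁺]) = (5.495e-05)² / (0.096 − 5.495e-05) = 3.15e-08.

K_a = 3.15e-08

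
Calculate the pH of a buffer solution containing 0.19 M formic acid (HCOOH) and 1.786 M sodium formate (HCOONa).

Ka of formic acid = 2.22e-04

pKa = -log(2.22e-04) = 3.65. pH = pKa + log([A⁻]/[HA]) = 3.65 + log(1.786/0.19)

pH = 4.63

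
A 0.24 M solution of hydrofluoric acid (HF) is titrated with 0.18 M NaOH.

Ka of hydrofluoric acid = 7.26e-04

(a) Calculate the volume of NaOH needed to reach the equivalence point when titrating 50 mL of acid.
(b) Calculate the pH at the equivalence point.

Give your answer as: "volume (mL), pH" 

moles acid = 0.24 × 50/1000 = 0.012 mol; V_base = moles/0.18 × 1000 = 66.7 mL. At equivalence only the conjugate base is present: [A⁻] = 0.012/0.117 = 1.0286e-01 M. Kb = Kw/Ka = 1.38e-11; [OH⁻] = √(Kb × [A⁻]) = 1.1903e-06; pOH = 5.92; pH = 14 - pOH = 8.08.

V = 66.7 mL, pH = 8.08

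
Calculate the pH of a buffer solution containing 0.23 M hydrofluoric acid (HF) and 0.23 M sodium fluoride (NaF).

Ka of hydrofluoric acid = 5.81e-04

pKa = -log(5.81e-04) = 3.24. pH = pKa + log([A⁻]/[HA]) = 3.24 + log(0.23/0.23)

pH = 3.24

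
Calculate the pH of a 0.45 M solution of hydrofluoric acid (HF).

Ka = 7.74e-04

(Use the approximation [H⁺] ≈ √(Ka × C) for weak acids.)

[H⁺] = √(Ka × C) = √(7.74e-04 × 0.45) = 1.8663e-02. pH = -log(1.8663e-02)

pH = 1.73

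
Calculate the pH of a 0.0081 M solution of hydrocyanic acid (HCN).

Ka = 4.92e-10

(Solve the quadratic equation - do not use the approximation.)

x² + Ka×x - Ka×C = 0. Using quadratic formula: [H⁺] = 1.9961e-06

pH = 5.70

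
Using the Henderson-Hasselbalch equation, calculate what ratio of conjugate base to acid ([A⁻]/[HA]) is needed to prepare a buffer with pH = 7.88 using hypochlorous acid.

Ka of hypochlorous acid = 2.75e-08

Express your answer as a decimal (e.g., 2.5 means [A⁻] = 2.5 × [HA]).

pKa = -log(2.75e-08) = 7.5607. pH = pKa + log([A⁻]/[HA]), so log([A⁻]/[HA]) = pH − pKa = 7.88 − 7.5607 = 0.3193. [A⁻]/[HA] = 10^(0.3193) = 2.09

[A⁻]/[HA] = 2.09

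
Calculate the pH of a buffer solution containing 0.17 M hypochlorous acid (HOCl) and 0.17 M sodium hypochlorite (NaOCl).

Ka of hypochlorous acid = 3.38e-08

pKa = -log(3.38e-08) = 7.47. pH = pKa + log([A⁻]/[HA]) = 7.47 + log(0.17/0.17)

pH = 7.47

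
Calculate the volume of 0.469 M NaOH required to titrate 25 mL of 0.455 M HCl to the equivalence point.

At equivalence: moles acid = moles base. moles HCl = 0.455 × 25/1000 = 0.01137 mol. V_base = moles / 0.469 × 1000 = 24.3 mL.

V_{base} = 24.3 mL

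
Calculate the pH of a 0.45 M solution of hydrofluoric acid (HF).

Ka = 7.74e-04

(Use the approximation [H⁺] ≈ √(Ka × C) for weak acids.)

[H⁺] = √(Ka × C) = √(7.74e-04 × 0.45) = 1.8663e-02. pH = -log(1.8663e-02)

pH = 1.73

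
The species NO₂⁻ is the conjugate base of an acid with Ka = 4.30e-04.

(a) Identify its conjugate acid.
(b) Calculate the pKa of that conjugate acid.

(a) The conjugate acid is formed by adding one H⁺ to NO₂⁻, giving HNO₂. (b) pKa = -log(Ka) = -log(4.30e-04) = 3.37.

Conjugate acid: HNO₂; pK_a = 3.37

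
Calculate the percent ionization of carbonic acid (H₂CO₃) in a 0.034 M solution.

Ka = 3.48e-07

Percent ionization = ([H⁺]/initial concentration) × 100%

Using Ka equilibrium: x² + Ka×x - Ka×C = 0. Solving: [H⁺] = 1.0860e-04. Percent = (1.0860e-04/0.034) × 100

Percent ionization = 0.319%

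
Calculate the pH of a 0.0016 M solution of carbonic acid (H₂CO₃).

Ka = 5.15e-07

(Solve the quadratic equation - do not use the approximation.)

x² + Ka×x - Ka×C = 0. Using quadratic formula: [H⁺] = 2.8449e-05

pH = 4.55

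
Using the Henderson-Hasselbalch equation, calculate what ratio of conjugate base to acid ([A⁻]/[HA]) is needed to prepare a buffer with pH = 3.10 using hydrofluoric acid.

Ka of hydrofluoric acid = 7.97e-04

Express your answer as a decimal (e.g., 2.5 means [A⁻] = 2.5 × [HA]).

pKa = -log(7.97e-04) = 3.0985. pH = pKa + log([A⁻]/[HA]), so log([A⁻]/[HA]) = pH − pKa = 3.10 − 3.0985 = 0.0015. [A⁻]/[HA] = 10^(0.0015) = 1.00

[A⁻]/[HA] = 1.00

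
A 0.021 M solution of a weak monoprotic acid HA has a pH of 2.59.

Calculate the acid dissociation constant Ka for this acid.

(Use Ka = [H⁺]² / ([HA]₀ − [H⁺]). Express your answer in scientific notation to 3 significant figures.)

[H⁺] = 10^(−pH) = 10^(−2.59) = 2.570e-03 M. For HA ⇌ H⁺ + A⁻, Ka = [H⁺][A⁻]/[HA] = [H⁺]² / ([HA]₀ − [H⁺]) = (2.570e-03)² / (0.021 − 2.570e-03) = 3.58e-04.

K_a = 3.58e-04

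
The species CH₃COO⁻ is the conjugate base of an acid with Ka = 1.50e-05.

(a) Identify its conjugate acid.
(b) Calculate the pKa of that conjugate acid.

(a) The conjugate acid is formed by adding one H⁺ to CH₃COO⁻, giving CH₃COOH. (b) pKa = -log(Ka) = -log(1.50e-05) = 4.82.

Conjugate acid: CH₃COOH; pK_a = 4.82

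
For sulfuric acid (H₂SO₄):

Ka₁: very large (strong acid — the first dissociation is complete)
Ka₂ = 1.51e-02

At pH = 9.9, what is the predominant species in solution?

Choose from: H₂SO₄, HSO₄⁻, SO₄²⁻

The first dissociation is complete, so H₂SO₄ itself is never the predominant species in water; pKa₂ = -log(1.51e-02) = 1.82. For a polyprotic acid the predominant species crosses at each pKa: below pKa_n the protonated form dominates, above it the deprotonated form does. At pH = 9.9, the predominant species is SO₄²⁻.

SO₄²⁻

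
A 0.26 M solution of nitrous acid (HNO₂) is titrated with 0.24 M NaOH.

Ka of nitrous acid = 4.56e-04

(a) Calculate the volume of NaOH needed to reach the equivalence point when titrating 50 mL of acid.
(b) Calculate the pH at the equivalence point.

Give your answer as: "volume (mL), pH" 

moles acid = 0.26 × 50/1000 = 0.013 mol; V_base = moles/0.24 × 1000 = 54.2 mL. At equivalence only the conjugate base is present: [A⁻] = 0.013/0.104 = 1.2480e-01 M. Kb = Kw/Ka = 2.19e-11; [OH⁻] = √(Kb × [A⁻]) = 1.6543e-06; pOH = 5.78; pH = 14 - pOH = 8.22.

V = 54.2 mL, pH = 8.22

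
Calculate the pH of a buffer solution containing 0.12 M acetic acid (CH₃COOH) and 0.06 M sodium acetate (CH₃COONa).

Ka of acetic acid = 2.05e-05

pKa = -log(2.05e-05) = 4.69. pH = pKa + log([A⁻]/[HA]) = 4.69 + log(0.06/0.12)

pH = 4.39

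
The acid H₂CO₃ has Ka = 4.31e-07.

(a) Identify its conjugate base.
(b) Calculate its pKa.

(a) The conjugate base is formed by removing one H⁺ from H₂CO₃, giving HCO₃⁻. (b) pKa = -log(Ka) = -log(4.31e-07) = 6.37.

Conjugate base: HCO₃⁻; pK_a = 6.37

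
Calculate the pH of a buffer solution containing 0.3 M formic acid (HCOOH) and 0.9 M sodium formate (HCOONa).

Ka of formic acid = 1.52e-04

pKa = -log(1.52e-04) = 3.82. pH = pKa + log([A⁻]/[HA]) = 3.82 + log(0.9/0.3)

pH = 4.30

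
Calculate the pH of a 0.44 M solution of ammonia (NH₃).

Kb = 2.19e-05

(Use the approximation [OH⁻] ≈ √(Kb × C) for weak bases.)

[OH⁻] = √(Kb × C) = √(2.19e-05 × 0.44) = 3.1042e-03. pOH = 2.51, pH = 14 - pOH

pH = 11.49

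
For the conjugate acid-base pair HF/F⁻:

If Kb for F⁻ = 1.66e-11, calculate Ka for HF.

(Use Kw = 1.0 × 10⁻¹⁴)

For a conjugate pair Ka × Kb = Kw, so Ka = Kw/Kb = 1.0 × 10⁻¹⁴ / 1.66e-11 = 6.02e-04.

K_a = 6.02e-04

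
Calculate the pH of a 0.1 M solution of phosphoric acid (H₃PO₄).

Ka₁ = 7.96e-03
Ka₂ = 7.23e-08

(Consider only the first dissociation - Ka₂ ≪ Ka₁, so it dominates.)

First dissociation dominates. From Ka₁ = [H⁺][HA⁻]/[H₂A], x² + Ka₁·x − Ka₁·C = 0 with C = 0.1 M and Ka₁ = 7.96e-03. Solving: [H⁺] = (−Ka₁ + √(Ka₁² + 4·Ka₁·C)) / 2 = 2.4513e-02 M. pH = -log(2.4513e-02) = 1.61.

pH = 1.61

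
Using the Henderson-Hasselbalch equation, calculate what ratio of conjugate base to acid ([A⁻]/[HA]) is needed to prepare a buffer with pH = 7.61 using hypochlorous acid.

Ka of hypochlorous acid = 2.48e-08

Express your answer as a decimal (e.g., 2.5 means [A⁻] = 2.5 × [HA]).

pKa = -log(2.48e-08) = 7.6055. pH = pKa + log([A⁻]/[HA]), so log([A⁻]/[HA]) = pH − pKa = 7.61 − 7.6055 = 0.0045. [A⁻]/[HA] = 10^(0.0045) = 1.01

[A⁻]/[HA] = 1.01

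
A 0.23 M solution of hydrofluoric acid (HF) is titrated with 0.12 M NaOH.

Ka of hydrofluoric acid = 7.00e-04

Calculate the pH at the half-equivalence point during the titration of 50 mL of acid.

At half-equivalence [HA] = [A⁻], so Henderson-Hasselbalch gives pH = pKa = -log(7.00e-04) = 3.15.

pH = pKa = 3.15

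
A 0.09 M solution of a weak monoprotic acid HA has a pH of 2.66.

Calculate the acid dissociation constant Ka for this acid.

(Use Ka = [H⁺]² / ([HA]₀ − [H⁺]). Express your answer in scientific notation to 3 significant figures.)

[H⁺] = 10^(−pH) = 10^(−2.66) = 2.188e-03 M. For HA ⇌ H⁺ + A⁻, Ka = [H⁺][A⁻]/[HA] = [H⁺]² / ([HA]₀ − [H⁺]) = (2.188e-03)² / (0.09 − 2.188e-03) = 5.45e-05.

K_a = 5.45e-05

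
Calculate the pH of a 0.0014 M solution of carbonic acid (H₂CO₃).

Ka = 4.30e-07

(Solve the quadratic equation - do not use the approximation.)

x² + Ka×x - Ka×C = 0. Using quadratic formula: [H⁺] = 2.4322e-05

pH = 4.61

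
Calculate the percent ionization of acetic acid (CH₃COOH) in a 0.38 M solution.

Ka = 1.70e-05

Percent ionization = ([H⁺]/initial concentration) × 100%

Using Ka equilibrium: x² + Ka×x - Ka×C = 0. Solving: [H⁺] = 2.5332e-03. Percent = (2.5332e-03/0.38) × 100

Percent ionization = 0.667%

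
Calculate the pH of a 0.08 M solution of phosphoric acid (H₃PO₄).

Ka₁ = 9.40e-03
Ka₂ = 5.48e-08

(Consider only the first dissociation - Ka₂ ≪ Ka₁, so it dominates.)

First dissociation dominates. From Ka₁ = [H⁺][HA⁻]/[H₂A], x² + Ka₁·x − Ka₁·C = 0 with C = 0.08 M and Ka₁ = 9.40e-03. Solving: [H⁺] = (−Ka₁ + √(Ka₁² + 4·Ka₁·C)) / 2 = 2.3122e-02 M. pH = -log(2.3122e-02) = 1.64.

pH = 1.64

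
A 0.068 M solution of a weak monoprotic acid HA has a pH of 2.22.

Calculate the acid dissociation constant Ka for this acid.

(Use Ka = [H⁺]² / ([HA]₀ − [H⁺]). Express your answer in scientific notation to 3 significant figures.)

[H⁺] = 10^(−pH) = 10^(−2.22) = 6.026e-03 M. For HA ⇌ H⁺ + A⁻, Ka = [H⁺][A⁻]/[HA] = [H⁺]² / ([HA]₀ − [H⁺]) = (6.026e-03)² / (0.068 − 6.026e-03) = 5.86e-04.

K_a = 5.86e-04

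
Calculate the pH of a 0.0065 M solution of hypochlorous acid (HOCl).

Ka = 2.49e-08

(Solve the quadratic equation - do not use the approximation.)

x² + Ka×x - Ka×C = 0. Using quadratic formula: [H⁺] = 1.2710e-05

pH = 4.90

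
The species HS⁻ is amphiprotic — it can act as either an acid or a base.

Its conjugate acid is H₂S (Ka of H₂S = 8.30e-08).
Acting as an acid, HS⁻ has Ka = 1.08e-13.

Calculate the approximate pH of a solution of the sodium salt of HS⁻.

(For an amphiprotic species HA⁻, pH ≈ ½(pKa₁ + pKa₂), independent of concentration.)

pKa₁ = -log(8.30e-08) = 7.08; pKa₂ = -log(1.08e-13) = 12.97. For an amphiprotic species, pH ≈ ½(pKa₁ + pKa₂) = ½(7.08 + 12.97) = 10.02.

pH = 10.02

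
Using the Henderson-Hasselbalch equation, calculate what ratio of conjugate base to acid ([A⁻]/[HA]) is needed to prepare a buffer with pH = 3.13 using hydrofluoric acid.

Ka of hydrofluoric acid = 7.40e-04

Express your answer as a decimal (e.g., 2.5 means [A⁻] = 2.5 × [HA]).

pKa = -log(7.40e-04) = 3.1308. pH = pKa + log([A⁻]/[HA]), so log([A⁻]/[HA]) = pH − pKa = 3.13 − 3.1308 = -0.0008. [A⁻]/[HA] = 10^(-0.0008) = 0.998

[A⁻]/[HA] = 0.998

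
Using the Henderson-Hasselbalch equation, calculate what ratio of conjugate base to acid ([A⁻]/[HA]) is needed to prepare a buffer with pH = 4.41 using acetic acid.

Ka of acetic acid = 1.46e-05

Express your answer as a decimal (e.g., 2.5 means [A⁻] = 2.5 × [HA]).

pKa = -log(1.46e-05) = 4.8356. pH = pKa + log([A⁻]/[HA]), so log([A⁻]/[HA]) = pH − pKa = 4.41 − 4.8356 = -0.4256. [A⁻]/[HA] = 10^(-0.4256) = 0.375

[A⁻]/[HA] = 0.375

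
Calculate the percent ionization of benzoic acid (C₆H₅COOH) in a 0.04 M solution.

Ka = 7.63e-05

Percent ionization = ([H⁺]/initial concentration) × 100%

Using Ka equilibrium: x² + Ka×x - Ka×C = 0. Solving: [H⁺] = 1.7093e-03. Percent = (1.7093e-03/0.04) × 100

Percent ionization = 4.27%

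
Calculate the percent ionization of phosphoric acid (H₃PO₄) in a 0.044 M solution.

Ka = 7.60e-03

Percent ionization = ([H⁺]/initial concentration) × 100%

Using Ka equilibrium: x² + Ka×x - Ka×C = 0. Solving: [H⁺] = 1.4877e-02. Percent = (1.4877e-02/0.044) × 100

Percent ionization = 33.8%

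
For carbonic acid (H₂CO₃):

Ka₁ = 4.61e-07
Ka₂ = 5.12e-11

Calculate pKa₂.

pKa₂ = -log(Ka₂) = -log(5.12e-11) = 10.29.

pK_{a2} = 10.29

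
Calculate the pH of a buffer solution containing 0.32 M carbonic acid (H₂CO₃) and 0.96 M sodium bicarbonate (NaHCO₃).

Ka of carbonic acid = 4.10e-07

pKa = -log(4.10e-07) = 6.39. pH = pKa + log([A⁻]/[HA]) = 6.39 + log(0.96/0.32)

pH = 6.86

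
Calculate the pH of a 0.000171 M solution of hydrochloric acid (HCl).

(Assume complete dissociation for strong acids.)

[H⁺] = 0.000171 M for strong acid. pH = -log[H⁺] = -log(0.000171)

pH = 3.77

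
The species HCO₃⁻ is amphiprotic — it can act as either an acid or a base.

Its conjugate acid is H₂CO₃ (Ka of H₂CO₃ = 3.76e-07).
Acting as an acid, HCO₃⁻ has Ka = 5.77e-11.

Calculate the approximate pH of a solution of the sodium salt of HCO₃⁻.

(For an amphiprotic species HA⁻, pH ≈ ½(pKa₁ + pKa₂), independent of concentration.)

pKa₁ = -log(3.76e-07) = 6.42; pKa₂ = -log(5.77e-11) = 10.24. For an amphiprotic species, pH ≈ ½(pKa₁ + pKa₂) = ½(6.42 + 10.24) = 8.33.

pH = 8.33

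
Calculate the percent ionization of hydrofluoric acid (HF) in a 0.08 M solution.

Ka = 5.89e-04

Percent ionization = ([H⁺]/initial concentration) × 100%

Using Ka equilibrium: x² + Ka×x - Ka×C = 0. Solving: [H⁺] = 6.5762e-03. Percent = (6.5762e-03/0.08) × 100

Percent ionization = 8.22%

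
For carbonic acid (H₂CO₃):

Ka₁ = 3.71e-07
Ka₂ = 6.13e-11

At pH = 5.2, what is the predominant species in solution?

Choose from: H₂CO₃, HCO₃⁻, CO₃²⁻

pKa₁ = 6.43, pKa₂ = 10.21. For a polyprotic acid the predominant species crosses at each pKa: below pKa_n the protonated form dominates, above it the deprotonated form does. At pH = 5.2, the predominant species is H₂CO₃.

H₂CO₃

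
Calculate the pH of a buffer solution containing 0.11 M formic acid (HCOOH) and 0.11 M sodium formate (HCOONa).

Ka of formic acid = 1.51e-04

pKa = -log(1.51e-04) = 3.82. pH = pKa + log([A⁻]/[HA]) = 3.82 + log(0.11/0.11)

pH = 3.82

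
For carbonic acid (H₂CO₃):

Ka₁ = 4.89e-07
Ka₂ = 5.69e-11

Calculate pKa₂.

pKa₂ = -log(Ka₂) = -log(5.69e-11) = 10.24.

pK_{a2} = 10.24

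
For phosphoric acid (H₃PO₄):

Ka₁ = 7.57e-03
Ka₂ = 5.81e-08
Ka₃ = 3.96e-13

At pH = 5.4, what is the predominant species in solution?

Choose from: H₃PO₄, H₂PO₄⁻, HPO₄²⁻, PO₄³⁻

pKa₁ = 2.12, pKa₂ = 7.24, pKa₃ = 12.40. For a polyprotic acid the predominant species crosses at each pKa: below pKa_n the protonated form dominates, above it the deprotonated form does. At pH = 5.4, the predominant species is H₂PO₄⁻.

H₂PO₄⁻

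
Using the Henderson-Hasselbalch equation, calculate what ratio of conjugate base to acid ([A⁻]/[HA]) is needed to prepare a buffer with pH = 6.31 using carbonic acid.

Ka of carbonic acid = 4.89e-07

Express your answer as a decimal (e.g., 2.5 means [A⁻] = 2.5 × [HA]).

pKa = -log(4.89e-07) = 6.3107. pH = pKa + log([A⁻]/[HA]), so log([A⁻]/[HA]) = pH − pKa = 6.31 − 6.3107 = -0.0007. [A⁻]/[HA] = 10^(-0.0007) = 0.998

[A⁻]/[HA] = 0.998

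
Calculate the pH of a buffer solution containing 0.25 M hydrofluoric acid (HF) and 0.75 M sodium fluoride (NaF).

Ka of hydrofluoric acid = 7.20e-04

pKa = -log(7.20e-04) = 3.14. pH = pKa + log([A⁻]/[HA]) = 3.14 + log(0.75/0.25)

pH = 3.62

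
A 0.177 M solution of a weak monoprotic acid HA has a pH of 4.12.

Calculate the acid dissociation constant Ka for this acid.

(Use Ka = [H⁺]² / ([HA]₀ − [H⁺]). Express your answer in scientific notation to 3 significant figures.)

[H⁺] = 10^(−pH) = 10^(−4.12) = 7.586e-05 M. For HA ⇌ H⁺ + A⁻, Ka = [H⁺][A⁻]/[HA] = [H⁺]² / ([HA]₀ − [H⁺]) = (7.586e-05)² / (0.177 − 7.586e-05) = 3.25e-08.

K_a = 3.25e-08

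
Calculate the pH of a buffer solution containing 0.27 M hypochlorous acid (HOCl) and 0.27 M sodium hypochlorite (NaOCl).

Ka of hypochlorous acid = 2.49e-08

pKa = -log(2.49e-08) = 7.60. pH = pKa + log([A⁻]/[HA]) = 7.60 + log(0.27/0.27)

pH = 7.60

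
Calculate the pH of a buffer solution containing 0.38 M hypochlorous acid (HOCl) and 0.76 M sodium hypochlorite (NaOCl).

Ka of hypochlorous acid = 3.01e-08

pKa = -log(3.01e-08) = 7.52. pH = pKa + log([A⁻]/[HA]) = 7.52 + log(0.76/0.38)

pH = 7.82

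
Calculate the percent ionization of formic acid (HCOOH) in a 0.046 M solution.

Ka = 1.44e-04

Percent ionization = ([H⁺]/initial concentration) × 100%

Using Ka equilibrium: x² + Ka×x - Ka×C = 0. Solving: [H⁺] = 2.5027e-03. Percent = (2.5027e-03/0.046) × 100

Percent ionization = 5.44%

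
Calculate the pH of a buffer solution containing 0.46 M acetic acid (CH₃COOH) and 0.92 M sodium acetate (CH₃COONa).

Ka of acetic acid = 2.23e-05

pKa = -log(2.23e-05) = 4.65. pH = pKa + log([A⁻]/[HA]) = 4.65 + log(0.92/0.46)

pH = 4.95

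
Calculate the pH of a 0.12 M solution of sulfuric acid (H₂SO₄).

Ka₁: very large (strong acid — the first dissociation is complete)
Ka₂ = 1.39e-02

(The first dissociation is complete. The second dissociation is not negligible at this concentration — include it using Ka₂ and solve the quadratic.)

First dissociation is complete: [H⁺]₀ = [HSO₄⁻]₀ = C = 0.12 M. Second dissociation HSO₄⁻ ⇌ H⁺ + SO₄²⁻: let x = [SO₄²⁻]. Ka₂ = (C + x)·x / (C − x) = 1.39e-02 → x² + (C + Ka₂)·x − Ka₂·C = 0 → x² + 0.13390·x − 1.668e-03 = 0. x = (−0.13390 + √(0.13390² + 4 × 1.668e-03)) / 2 = 1.1474e-02 M. [H⁺] = C + x = 0.12 + 1.1474e-02 = 1.3147e-01 M. pH = -log(1.3147e-01) = 0.88.

pH = 0.88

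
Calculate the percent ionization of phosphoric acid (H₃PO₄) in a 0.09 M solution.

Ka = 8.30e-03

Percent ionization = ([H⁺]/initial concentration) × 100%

Using Ka equilibrium: x² + Ka×x - Ka×C = 0. Solving: [H⁺] = 2.3495e-02. Percent = (2.3495e-02/0.09) × 100

Percent ionization = 26.1%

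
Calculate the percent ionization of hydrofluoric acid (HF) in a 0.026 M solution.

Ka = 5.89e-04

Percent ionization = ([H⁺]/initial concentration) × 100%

Using Ka equilibrium: x² + Ka×x - Ka×C = 0. Solving: [H⁺] = 3.6299e-03. Percent = (3.6299e-03/0.026) × 100

Percent ionization = 14%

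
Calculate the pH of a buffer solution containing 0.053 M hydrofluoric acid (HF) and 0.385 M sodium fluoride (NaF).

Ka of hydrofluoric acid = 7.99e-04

pKa = -log(7.99e-04) = 3.10. pH = pKa + log([A⁻]/[HA]) = 3.10 + log(0.385/0.053)

pH = 3.96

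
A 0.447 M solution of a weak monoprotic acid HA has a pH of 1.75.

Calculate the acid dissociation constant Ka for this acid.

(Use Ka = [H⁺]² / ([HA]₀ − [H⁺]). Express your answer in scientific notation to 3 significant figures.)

[H⁺] = 10^(−pH) = 10^(−1.75) = 1.778e-02 M. For HA ⇌ H⁺ + A⁻, Ka = [H⁺][A⁻]/[HA] = [H⁺]² / ([HA]₀ − [H⁺]) = (1.778e-02)² / (0.447 − 1.778e-02) = 7.37e-04.

K_a = 7.37e-04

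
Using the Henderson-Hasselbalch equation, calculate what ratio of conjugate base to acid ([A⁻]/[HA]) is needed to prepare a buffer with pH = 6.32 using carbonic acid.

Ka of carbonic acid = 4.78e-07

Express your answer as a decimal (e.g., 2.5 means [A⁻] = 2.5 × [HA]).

pKa = -log(4.78e-07) = 6.3206. pH = pKa + log([A⁻]/[HA]), so log([A⁻]/[HA]) = pH − pKa = 6.32 − 6.3206 = -0.0006. [A⁻]/[HA] = 10^(-0.0006) = 0.999

[A⁻]/[HA] = 0.999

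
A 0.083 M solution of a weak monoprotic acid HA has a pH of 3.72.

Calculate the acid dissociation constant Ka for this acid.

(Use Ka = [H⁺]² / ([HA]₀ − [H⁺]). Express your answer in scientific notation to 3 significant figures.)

[H⁺] = 10^(−pH) = 10^(−3.72) = 1.905e-04 M. For HA ⇌ H⁺ + A⁻, Ka = [H⁺][A⁻]/[HA] = [H⁺]² / ([HA]₀ − [H⁺]) = (1.905e-04)² / (0.083 − 1.905e-04) = 4.38e-07.

K_a = 4.38e-07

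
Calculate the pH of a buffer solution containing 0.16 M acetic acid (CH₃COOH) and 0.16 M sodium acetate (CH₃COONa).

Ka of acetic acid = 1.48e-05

pKa = -log(1.48e-05) = 4.83. pH = pKa + log([A⁻]/[HA]) = 4.83 + log(0.16/0.16)

pH = 4.83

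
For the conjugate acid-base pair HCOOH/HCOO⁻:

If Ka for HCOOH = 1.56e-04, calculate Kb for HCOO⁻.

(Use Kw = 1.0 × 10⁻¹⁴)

For a conjugate pair Ka × Kb = Kw, so Kb = Kw/Ka = 1.0 × 10⁻¹⁴ / 1.56e-04 = 6.41e-11.

K_b = 6.41e-11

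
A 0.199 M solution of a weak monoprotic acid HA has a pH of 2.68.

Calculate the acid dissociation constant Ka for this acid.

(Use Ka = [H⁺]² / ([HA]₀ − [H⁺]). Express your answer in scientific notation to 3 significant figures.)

[H⁺] = 10^(−pH) = 10^(−2.68) = 2.089e-03 M. For HA ⇌ H⁺ + A⁻, Ka = [H⁺][A⁻]/[HA] = [H⁺]² / ([HA]₀ − [H⁺]) = (2.089e-03)² / (0.199 − 2.089e-03) = 2.22e-05.

K_a = 2.22e-05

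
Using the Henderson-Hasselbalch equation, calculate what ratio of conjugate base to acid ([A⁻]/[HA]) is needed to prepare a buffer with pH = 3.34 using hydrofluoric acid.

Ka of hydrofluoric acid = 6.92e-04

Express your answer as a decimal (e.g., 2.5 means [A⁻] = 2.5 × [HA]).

pKa = -log(6.92e-04) = 3.1599. pH = pKa + log([A⁻]/[HA]), so log([A⁻]/[HA]) = pH − pKa = 3.34 − 3.1599 = 0.1801. [A⁻]/[HA] = 10^(0.1801) = 1.51

[A⁻]/[HA] = 1.51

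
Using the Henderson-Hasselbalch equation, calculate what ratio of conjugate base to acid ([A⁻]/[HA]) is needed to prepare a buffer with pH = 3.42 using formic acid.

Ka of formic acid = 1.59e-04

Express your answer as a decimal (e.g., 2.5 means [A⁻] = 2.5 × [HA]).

pKa = -log(1.59e-04) = 3.7986. pH = pKa + log([A⁻]/[HA]), so log([A⁻]/[HA]) = pH − pKa = 3.42 − 3.7986 = -0.3786. [A⁻]/[HA] = 10^(-0.3786) = 0.418

[A⁻]/[HA] = 0.418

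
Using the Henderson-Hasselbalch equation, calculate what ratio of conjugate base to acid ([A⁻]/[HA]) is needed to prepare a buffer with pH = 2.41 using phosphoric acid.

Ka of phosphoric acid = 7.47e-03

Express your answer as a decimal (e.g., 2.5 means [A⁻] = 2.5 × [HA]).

pKa = -log(7.47e-03) = 2.1267. pH = pKa + log([A⁻]/[HA]), so log([A⁻]/[HA]) = pH − pKa = 2.41 − 2.1267 = 0.2833. [A⁻]/[HA] = 10^(0.2833) = 1.92

[A⁻]/[HA] = 1.92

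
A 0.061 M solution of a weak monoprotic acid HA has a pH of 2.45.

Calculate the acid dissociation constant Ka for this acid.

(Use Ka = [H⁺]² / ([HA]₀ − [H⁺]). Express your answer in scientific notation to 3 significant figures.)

[H⁺] = 10^(−pH) = 10^(−2.45) = 3.548e-03 M. For HA ⇌ H⁺ + A⁻, Ka = [H⁺][A⁻]/[HA] = [H⁺]² / ([HA]₀ − [H⁺]) = (3.548e-03)² / (0.061 − 3.548e-03) = 2.19e-04.

K_a = 2.19e-04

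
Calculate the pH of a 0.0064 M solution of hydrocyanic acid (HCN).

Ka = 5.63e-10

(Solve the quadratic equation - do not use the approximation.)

x² + Ka×x - Ka×C = 0. Using quadratic formula: [H⁺] = 1.8979e-06

pH = 5.72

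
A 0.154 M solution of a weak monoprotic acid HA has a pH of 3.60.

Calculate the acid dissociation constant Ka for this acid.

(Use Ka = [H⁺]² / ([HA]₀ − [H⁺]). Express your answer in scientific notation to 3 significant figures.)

[H⁺] = 10^(−pH) = 10^(−3.60) = 2.512e-04 M. For HA ⇌ H⁺ + A⁻, Ka = [H⁺][A⁻]/[HA] = [H⁺]² / ([HA]₀ − [H⁺]) = (2.512e-04)² / (0.154 − 2.512e-04) = 4.10e-07.

K_a = 4.10e-07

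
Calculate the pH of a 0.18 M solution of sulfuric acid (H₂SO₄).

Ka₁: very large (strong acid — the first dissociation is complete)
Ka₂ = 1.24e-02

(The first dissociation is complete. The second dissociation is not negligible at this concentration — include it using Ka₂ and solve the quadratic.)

First dissociation is complete: [H⁺]₀ = [HSO₄⁻]₀ = C = 0.18 M. Second dissociation HSO₄⁻ ⇌ H⁺ + SO₄²⁻: let x = [SO₄²⁻]. Ka₂ = (C + x)·x / (C − x) = 1.24e-02 → x² + (C + Ka₂)·x − Ka₂·C = 0 → x² + 0.19240·x − 2.232e-03 = 0. x = (−0.19240 + √(0.19240² + 4 × 2.232e-03)) / 2 = 1.0975e-02 M. [H⁺] = C + x = 0.18 + 1.0975e-02 = 1.9097e-01 M. pH = -log(1.9097e-01) = 0.72.

pH = 0.72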